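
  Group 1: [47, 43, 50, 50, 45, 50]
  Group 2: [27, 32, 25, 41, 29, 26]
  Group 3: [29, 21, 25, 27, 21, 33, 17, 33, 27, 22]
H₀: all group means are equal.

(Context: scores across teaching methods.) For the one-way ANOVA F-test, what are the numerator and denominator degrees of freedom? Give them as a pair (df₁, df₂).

degrees of freedom = [2, 19]

k = 3 groups, N = 22 total
df = (k−1, N−k) = (3−1, 22−3) = (2, 19)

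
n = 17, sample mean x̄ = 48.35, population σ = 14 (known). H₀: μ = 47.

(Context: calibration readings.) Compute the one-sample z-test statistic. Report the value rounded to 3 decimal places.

SE = σ/√n = 14/√17 = 3.3955
z = (x̄−μ₀)/SE = (48.35−47)/3.3955 = 0.3976

test statistic = 0.398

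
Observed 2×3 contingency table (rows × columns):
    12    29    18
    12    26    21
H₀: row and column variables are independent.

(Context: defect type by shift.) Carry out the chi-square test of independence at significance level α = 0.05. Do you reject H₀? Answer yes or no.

Row totals [59, 59], col totals [24, 55, 39], n=118
χ² = (12−12.00)²/12.00 + (29−27.50)²/27.50 + (18−19.50)²/19.50 + (12−12.00)²/12.00 + (26−27.50)²/27.50 + (21−19.50)²/19.50 = 0.3944
df = 2
p-value (upper-tail) = 0.82102
At α=0.05: p ≥ α → fail to reject H₀

reject H₀: no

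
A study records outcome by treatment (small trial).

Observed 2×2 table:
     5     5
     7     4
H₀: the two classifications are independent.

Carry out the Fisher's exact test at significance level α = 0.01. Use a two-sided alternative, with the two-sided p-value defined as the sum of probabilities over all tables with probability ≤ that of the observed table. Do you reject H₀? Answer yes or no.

Margins: r₁=10, r₂=11, c₁=12, c₂=9, n=21
p_obs = C(10,5)·C(11,7)/C(21,12); sum pmf over tables with pmf ≤ p_obs
p-value (two-sided) = 0.66992
At α=0.01: p ≥ α → fail to reject H₀

reject H₀: no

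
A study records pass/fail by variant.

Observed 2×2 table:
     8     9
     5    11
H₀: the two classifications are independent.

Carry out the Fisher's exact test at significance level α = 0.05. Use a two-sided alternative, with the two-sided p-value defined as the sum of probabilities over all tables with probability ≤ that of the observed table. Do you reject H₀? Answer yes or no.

reject H₀: no

Margins: r₁=17, r₂=16, c₁=13, c₂=20, n=33
p_obs = C(17,8)·C(16,5)/C(33,13); sum pmf over tables with pmf ≤ p_obs
p-value (two-sided) = 0.48127
At α=0.05: p ≥ α → fail to reject H₀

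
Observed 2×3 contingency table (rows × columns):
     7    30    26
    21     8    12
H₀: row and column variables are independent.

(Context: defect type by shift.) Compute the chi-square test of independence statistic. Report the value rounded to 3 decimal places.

Row totals [63, 41], col totals [28, 38, 38], n=104
χ² = (7−16.96)²/16.96 + (30−23.02)²/23.02 + (26−23.02)²/23.02 + (21−11.04)²/11.04 + (8−14.98)²/14.98 + (12−14.98)²/14.98 = 21.1891
df = 2

test statistic = 21.189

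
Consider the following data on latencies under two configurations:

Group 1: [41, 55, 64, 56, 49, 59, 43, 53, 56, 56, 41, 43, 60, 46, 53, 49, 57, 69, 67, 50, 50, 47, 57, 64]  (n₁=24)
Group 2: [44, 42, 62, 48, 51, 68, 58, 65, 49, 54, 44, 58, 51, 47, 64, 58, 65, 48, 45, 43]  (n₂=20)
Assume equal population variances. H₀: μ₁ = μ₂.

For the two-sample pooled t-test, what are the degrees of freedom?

degrees of freedom = 42

df = n₁ + n₂ − 2 = 24 + 20 − 2 = 42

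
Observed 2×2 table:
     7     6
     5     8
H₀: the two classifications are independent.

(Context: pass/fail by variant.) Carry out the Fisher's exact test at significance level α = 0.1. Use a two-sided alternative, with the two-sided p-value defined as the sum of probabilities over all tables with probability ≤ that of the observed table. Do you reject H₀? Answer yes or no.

reject H₀: no

Margins: r₁=13, r₂=13, c₁=12, c₂=14, n=26
p_obs = C(13,7)·C(13,5)/C(26,12); sum pmf over tables with pmf ≤ p_obs
p-value (two-sided) = 0.69510
At α=0.1: p ≥ α → fail to reject H₀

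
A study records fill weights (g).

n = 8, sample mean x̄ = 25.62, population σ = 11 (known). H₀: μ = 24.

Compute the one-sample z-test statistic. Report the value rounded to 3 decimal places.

SE = σ/√n = 11/√8 = 3.8891
z = (x̄−μ₀)/SE = (25.62−24)/3.8891 = 0.4166

test statistic = 0.417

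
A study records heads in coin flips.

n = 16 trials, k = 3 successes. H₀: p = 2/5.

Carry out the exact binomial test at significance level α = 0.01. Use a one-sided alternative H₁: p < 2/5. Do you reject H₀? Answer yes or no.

Exact binomial: n=16, k=3, p₀=2/5=0.4000
P(X≤3) from Σ C(n,i)·p₀^i·(1−p₀)^(n−i)
p-value (one-sided, H₁ less) = 0.06515
At α=0.01: p ≥ α → fail to reject H₀

reject H₀: no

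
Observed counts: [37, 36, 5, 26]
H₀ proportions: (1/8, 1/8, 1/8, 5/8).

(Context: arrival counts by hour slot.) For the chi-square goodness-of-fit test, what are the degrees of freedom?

df = k − 1 = 4 − 1 = 3

degrees of freedom = 3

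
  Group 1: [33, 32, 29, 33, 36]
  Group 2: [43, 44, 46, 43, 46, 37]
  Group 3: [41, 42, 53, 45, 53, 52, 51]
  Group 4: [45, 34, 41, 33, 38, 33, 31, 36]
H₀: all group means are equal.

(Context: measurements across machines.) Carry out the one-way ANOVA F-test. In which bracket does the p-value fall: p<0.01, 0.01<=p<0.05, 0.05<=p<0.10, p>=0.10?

p-value bracket: p<0.01

Group means [32.60, 43.17, 48.14, 36.38], grand mean 40.385
SSB = Σnᵢ(x̄ᵢ−x̄)² = 899.388; SSW = ΣΣ(x−x̄ᵢ)² = 404.765
MSB = 899.388/3 = 299.7961; MSW = 404.765/22 = 18.3984
F = MSB/MSW = 16.2947
df = (3, 22)
p-value (upper-tail) = 0.00001
→ bracket: p<0.01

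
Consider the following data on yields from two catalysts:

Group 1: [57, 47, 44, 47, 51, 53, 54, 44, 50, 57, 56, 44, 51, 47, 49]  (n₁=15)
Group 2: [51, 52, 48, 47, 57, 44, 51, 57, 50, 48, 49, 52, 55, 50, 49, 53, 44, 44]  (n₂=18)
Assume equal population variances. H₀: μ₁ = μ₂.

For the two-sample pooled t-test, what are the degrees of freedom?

degrees of freedom = 31

df = n₁ + n₂ − 2 = 15 + 18 − 2 = 31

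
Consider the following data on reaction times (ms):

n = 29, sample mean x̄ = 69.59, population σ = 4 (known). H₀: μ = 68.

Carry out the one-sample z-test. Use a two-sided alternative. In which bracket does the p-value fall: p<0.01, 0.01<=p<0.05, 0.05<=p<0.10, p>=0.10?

p-value bracket: 0.01<=p<0.05

SE = σ/√n = 4/√29 = 0.7428
z = (x̄−μ₀)/SE = (69.59−68)/0.7428 = 2.1406
p-value (two-sided) = 0.03231
→ bracket: 0.01<=p<0.05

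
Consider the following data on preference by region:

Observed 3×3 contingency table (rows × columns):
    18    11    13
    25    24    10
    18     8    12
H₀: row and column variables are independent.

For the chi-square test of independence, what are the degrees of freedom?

degrees of freedom = 4

df = (r−1)(c−1) = (3−1)·(3−1) = 4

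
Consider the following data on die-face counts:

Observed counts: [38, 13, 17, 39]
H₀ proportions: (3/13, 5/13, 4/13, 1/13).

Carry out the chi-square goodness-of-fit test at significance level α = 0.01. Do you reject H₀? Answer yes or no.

reject H₀: yes

n = 107; E_i = n·p_i = [24.69, 41.15, 32.92, 8.23]
χ² = (38−24.69)²/24.69 + (13−41.15)²/41.15 + (17−32.92)²/32.92 + (39−8.23)²/8.23 = 149.1587
df = 3
p-value (upper-tail) = 0.00000
At α=0.01: p < α → reject H₀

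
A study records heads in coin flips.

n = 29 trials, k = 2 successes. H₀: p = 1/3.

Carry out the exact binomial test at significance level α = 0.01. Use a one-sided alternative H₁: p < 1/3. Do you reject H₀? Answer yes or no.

Exact binomial: n=29, k=2, p₀=1/3=0.3333
P(X≤2) from Σ C(n,i)·p₀^i·(1−p₀)^(n−i)
p-value (one-sided, H₁ less) = 0.00092
At α=0.01: p < α → reject H₀

reject H₀: yes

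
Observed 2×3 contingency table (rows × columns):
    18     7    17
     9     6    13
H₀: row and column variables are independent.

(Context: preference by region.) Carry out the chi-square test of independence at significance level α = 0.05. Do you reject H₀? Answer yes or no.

reject H₀: no

Row totals [42, 28], col totals [27, 13, 30], n=70
χ² = (18−16.20)²/16.20 + (7−7.80)²/7.80 + (17−18.00)²/18.00 + (9−10.80)²/10.80 + (6−5.20)²/5.20 + (13−12.00)²/12.00 = 0.8440
df = 2
p-value (upper-tail) = 0.65573
At α=0.05: p ≥ α → fail to reject H₀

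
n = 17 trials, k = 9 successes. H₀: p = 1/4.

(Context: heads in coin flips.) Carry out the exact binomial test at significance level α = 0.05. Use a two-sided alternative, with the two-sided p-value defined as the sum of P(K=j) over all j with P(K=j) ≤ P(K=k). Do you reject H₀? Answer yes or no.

Exact binomial: n=17, k=9, p₀=1/4=0.2500
P(X=j) = C(n,j)·p₀^j·(1−p₀)^(n−j); p = Σ P(X=j) over j with P(X=j) ≤ P(X=9)
p-value (two-sided) = 0.01990
At α=0.05: p < α → reject H₀

reject H₀: yes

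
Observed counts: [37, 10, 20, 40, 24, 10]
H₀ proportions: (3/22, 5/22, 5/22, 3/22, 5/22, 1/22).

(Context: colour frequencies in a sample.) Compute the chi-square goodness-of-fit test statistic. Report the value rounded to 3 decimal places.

n = 141; E_i = n·p_i = [19.23, 32.05, 32.05, 19.23, 32.05, 6.41]
χ² = (37−19.23)²/19.23 + (10−32.05)²/32.05 + (20−32.05)²/32.05 + (40−19.23)²/19.23 + (24−32.05)²/32.05 + (10−6.41)²/6.41 = 62.5962
df = 5

test statistic = 62.596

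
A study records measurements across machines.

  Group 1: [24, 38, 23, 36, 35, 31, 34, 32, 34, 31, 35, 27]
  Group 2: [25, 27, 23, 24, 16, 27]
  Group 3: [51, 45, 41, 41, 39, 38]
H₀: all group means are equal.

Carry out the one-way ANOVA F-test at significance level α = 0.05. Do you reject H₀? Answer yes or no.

Group means [31.67, 23.67, 42.50], grand mean 32.375
SSB = Σnᵢ(x̄ᵢ−x̄)² = 1076.125; SSW = ΣΣ(x−x̄ᵢ)² = 447.500
MSB = 1076.125/2 = 538.0625; MSW = 447.500/21 = 21.3095
F = MSB/MSW = 25.2499
df = (2, 21)
p-value (upper-tail) = 0.00000
At α=0.05: p < α → reject H₀

reject H₀: yes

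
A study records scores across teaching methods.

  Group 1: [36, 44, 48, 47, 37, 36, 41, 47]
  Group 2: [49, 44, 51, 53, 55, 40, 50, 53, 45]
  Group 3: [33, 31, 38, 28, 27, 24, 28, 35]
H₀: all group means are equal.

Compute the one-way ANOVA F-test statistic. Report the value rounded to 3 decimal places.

Group means [42.00, 48.89, 30.50], grand mean 40.800
SSB = Σnᵢ(x̄ᵢ−x̄)² = 1449.111; SSW = ΣΣ(x−x̄ᵢ)² = 532.889
MSB = 1449.111/2 = 724.5556; MSW = 532.889/22 = 24.2222
F = MSB/MSW = 29.9128
df = (2, 22)

test statistic = 29.913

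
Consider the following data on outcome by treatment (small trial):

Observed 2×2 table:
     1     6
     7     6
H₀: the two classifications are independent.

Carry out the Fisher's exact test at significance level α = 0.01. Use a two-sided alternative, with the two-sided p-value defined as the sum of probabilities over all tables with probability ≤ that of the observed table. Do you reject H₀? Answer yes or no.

reject H₀: no

Margins: r₁=7, r₂=13, c₁=8, c₂=12, n=20
p_obs = C(7,1)·C(13,7)/C(20,8); sum pmf over tables with pmf ≤ p_obs
p-value (two-sided) = 0.15769
At α=0.01: p ≥ α → fail to reject H₀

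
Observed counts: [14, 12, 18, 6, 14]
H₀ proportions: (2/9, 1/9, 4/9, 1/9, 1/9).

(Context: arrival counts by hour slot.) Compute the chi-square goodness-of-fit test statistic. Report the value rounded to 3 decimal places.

test statistic = 14.047

n = 64; E_i = n·p_i = [14.22, 7.11, 28.44, 7.11, 7.11]
χ² = (14−14.22)²/14.22 + (12−7.11)²/7.11 + (18−28.44)²/28.44 + (6−7.11)²/7.11 + (14−7.11)²/7.11 = 14.0469
df = 4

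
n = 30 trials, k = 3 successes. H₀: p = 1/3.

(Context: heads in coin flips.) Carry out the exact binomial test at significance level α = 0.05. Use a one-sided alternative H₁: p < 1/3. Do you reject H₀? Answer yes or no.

reject H₀: yes

Exact binomial: n=30, k=3, p₀=1/3=0.3333
P(X≤3) from Σ C(n,i)·p₀^i·(1−p₀)^(n−i)
p-value (one-sided, H₁ less) = 0.00330
At α=0.05: p < α → reject H₀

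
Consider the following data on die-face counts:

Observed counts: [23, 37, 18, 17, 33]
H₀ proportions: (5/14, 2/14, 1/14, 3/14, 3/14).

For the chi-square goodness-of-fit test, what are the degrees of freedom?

degrees of freedom = 4

df = k − 1 = 5 − 1 = 4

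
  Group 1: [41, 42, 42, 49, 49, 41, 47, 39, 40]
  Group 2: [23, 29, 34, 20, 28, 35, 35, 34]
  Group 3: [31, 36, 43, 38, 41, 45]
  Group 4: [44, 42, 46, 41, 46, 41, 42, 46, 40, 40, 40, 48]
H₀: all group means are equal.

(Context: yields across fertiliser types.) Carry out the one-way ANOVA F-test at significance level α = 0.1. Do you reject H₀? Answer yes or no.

reject H₀: yes

Group means [43.33, 29.75, 39.00, 43.00], grand mean 39.371
SSB = Σnᵢ(x̄ᵢ−x̄)² = 1040.671; SSW = ΣΣ(x−x̄ᵢ)² = 577.500
MSB = 1040.671/3 = 346.8905; MSW = 577.500/31 = 18.6290
F = MSB/MSW = 18.6210
df = (3, 31)
p-value (upper-tail) = 0.00000
At α=0.1: p < α → reject H₀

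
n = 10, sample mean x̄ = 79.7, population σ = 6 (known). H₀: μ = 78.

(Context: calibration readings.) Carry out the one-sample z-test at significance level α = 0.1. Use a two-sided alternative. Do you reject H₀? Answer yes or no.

SE = σ/√n = 6/√10 = 1.8974
z = (x̄−μ₀)/SE = (79.7−78)/1.8974 = 0.8960
p-value (two-sided) = 0.37026
At α=0.1: p ≥ α → fail to reject H₀

reject H₀: no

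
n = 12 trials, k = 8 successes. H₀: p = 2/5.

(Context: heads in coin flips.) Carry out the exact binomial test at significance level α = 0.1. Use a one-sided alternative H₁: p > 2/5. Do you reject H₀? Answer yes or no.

Exact binomial: n=12, k=8, p₀=2/5=0.4000
P(X≥8) from Σ C(n,i)·p₀^i·(1−p₀)^(n−i)
p-value (one-sided, H₁ greater) = 0.05731
At α=0.1: p < α → reject H₀

reject H₀: yes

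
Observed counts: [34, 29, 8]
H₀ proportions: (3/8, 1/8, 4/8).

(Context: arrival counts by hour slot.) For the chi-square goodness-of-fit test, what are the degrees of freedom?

degrees of freedom = 2

df = k − 1 = 3 − 1 = 2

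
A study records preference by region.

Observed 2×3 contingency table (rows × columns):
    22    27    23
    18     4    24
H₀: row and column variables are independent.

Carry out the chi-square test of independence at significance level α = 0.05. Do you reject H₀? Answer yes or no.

reject H₀: yes

Row totals [72, 46], col totals [40, 31, 47], n=118
χ² = (22−24.41)²/24.41 + (27−18.92)²/18.92 + (23−28.68)²/28.68 + (18−15.59)²/15.59 + (4−12.08)²/12.08 + (24−18.32)²/18.32 = 12.3569
df = 2
p-value (upper-tail) = 0.00207
At α=0.05: p < α → reject H₀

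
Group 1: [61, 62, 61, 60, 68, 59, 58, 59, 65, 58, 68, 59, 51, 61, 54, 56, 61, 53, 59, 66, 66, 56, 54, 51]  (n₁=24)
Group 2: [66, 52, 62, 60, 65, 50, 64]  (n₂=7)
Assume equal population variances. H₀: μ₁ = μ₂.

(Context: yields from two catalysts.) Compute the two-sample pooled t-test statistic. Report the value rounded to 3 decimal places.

x̄₁=59.417, s₁=4.898, n₁=24
x̄₂=59.857, s₂=6.388, n₂=7
s_p² = [23·4.898² + 6·6.388²]/29 = 27.4721
SE = √(s_p²·(1/24+1/7)) = 2.2515
t = (59.417−59.857)/2.2515 = -0.1956
df = 29

test statistic = -0.196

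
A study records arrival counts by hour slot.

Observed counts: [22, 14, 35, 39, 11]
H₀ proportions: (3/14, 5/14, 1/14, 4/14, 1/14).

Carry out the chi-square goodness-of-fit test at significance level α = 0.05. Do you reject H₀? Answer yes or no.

n = 121; E_i = n·p_i = [25.93, 43.21, 8.64, 34.57, 8.64]
χ² = (22−25.93)²/25.93 + (14−43.21)²/43.21 + (35−8.64)²/8.64 + (39−34.57)²/34.57 + (11−8.64)²/8.64 = 101.9336
df = 4
p-value (upper-tail) = 0.00000
At α=0.05: p < α → reject H₀

reject H₀: yes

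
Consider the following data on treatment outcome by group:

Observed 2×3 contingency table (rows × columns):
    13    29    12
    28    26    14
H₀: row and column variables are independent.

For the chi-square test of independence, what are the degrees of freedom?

degrees of freedom = 2

df = (r−1)(c−1) = (2−1)·(3−1) = 2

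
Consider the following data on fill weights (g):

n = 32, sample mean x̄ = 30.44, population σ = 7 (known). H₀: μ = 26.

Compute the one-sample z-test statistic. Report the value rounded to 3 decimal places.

test statistic = 3.588

SE = σ/√n = 7/√32 = 1.2374
z = (x̄−μ₀)/SE = (30.44−26)/1.2374 = 3.5881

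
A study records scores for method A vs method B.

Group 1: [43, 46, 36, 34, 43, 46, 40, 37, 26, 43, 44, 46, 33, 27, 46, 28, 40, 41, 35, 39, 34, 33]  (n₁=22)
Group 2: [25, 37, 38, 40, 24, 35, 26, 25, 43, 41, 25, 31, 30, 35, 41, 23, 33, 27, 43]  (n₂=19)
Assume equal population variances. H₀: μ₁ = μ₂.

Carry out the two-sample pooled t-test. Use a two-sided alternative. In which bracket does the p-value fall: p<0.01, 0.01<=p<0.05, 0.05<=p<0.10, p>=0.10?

x̄₁=38.182, s₁=6.344, n₁=22
x̄₂=32.737, s₂=7.054, n₂=19
s_p² = [21·6.344² + 18·7.054²]/39 = 44.6399
SE = √(s_p²·(1/22+1/19)) = 2.0925
t = (38.182−32.737)/2.0925 = 2.6021
df = 39
p-value (two-sided) = 0.01303
→ bracket: 0.01<=p<0.05

p-value bracket: 0.01<=p<0.05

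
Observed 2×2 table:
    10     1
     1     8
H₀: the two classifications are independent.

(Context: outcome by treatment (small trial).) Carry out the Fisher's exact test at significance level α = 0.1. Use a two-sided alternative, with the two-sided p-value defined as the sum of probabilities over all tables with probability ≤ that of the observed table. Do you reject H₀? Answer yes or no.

reject H₀: yes

Margins: r₁=11, r₂=9, c₁=11, c₂=9, n=20
p_obs = C(11,10)·C(9,1)/C(20,11); sum pmf over tables with pmf ≤ p_obs
p-value (two-sided) = 0.00092
At α=0.1: p < α → reject H₀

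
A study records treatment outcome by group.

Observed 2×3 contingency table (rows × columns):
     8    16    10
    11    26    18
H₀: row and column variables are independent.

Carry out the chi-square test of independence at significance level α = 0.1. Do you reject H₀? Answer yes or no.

Row totals [34, 55], col totals [19, 42, 28], n=89
χ² = (8−7.26)²/7.26 + (16−16.04)²/16.04 + (10−10.70)²/10.70 + (11−11.74)²/11.74 + (26−25.96)²/25.96 + (18−17.30)²/17.30 = 0.1962
df = 2
p-value (upper-tail) = 0.90655
At α=0.1: p ≥ α → fail to reject H₀

reject H₀: no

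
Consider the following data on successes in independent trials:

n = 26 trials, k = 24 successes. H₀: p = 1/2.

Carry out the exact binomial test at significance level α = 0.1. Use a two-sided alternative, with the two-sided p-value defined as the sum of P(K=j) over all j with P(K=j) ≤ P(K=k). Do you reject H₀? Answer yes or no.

Exact binomial: n=26, k=24, p₀=1/2=0.5000
P(X=j) = C(n,j)·p₀^j·(1−p₀)^(n−j); p = Σ P(X=j) over j with P(X=j) ≤ P(X=24)
p-value (two-sided) = 0.00001
At α=0.1: p < α → reject H₀

reject H₀: yes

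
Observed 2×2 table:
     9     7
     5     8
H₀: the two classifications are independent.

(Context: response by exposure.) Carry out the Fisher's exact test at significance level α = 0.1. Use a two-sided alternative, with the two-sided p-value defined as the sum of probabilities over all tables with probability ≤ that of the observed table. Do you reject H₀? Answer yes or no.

Margins: r₁=16, r₂=13, c₁=14, c₂=15, n=29
p_obs = C(16,9)·C(13,5)/C(29,14); sum pmf over tables with pmf ≤ p_obs
p-value (two-sided) = 0.46214
At α=0.1: p ≥ α → fail to reject H₀

reject H₀: no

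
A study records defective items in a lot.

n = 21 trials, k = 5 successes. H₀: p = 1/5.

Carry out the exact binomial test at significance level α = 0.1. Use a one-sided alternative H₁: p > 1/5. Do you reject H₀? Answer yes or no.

Exact binomial: n=21, k=5, p₀=1/5=0.2000
P(X≥5) from Σ C(n,i)·p₀^i·(1−p₀)^(n−i)
p-value (one-sided, H₁ greater) = 0.41399
At α=0.1: p ≥ α → fail to reject H₀

reject H₀: no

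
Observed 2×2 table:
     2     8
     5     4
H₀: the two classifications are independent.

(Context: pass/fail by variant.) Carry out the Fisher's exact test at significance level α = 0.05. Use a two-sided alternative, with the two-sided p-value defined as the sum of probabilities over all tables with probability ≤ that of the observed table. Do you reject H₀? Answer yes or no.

reject H₀: no

Margins: r₁=10, r₂=9, c₁=7, c₂=12, n=19
p_obs = C(10,2)·C(9,5)/C(19,7); sum pmf over tables with pmf ≤ p_obs
p-value (two-sided) = 0.16980
At α=0.05: p ≥ α → fail to reject H₀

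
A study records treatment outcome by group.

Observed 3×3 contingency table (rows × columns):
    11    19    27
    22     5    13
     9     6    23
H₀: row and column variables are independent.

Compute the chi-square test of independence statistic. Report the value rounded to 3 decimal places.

Row totals [57, 40, 38], col totals [42, 30, 63], n=135
χ² = (11−17.73)²/17.73 + (19−12.67)²/12.67 + (27−26.60)²/26.60 + (22−12.44)²/12.44 + (5−8.89)²/8.89 + (13−18.67)²/18.67 + (9−11.82)²/11.82 + (6−8.44)²/8.44 + (23−17.73)²/17.73 = 19.4337
df = 4

test statistic = 19.434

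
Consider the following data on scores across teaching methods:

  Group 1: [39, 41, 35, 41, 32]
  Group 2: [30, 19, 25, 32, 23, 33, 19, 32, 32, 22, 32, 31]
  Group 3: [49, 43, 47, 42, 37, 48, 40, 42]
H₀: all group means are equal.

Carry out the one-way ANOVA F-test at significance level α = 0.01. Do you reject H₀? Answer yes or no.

reject H₀: yes

Group means [37.60, 27.50, 43.50], grand mean 34.640
SSB = Σnᵢ(x̄ᵢ−x̄)² = 1283.560; SSW = ΣΣ(x−x̄ᵢ)² = 516.200
MSB = 1283.560/2 = 641.7800; MSW = 516.200/22 = 23.4636
F = MSB/MSW = 27.3521
df = (2, 22)
p-value (upper-tail) = 0.00000
At α=0.01: p < α → reject H₀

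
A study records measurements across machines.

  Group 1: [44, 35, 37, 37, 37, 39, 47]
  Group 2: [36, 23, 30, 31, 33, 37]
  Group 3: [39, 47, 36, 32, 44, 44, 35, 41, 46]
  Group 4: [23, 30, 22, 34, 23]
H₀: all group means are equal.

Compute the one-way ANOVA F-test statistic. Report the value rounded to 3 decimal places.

test statistic = 10.998

Group means [39.43, 31.67, 40.44, 26.40], grand mean 35.630
SSB = Σnᵢ(x̄ᵢ−x̄)² = 829.826; SSW = ΣΣ(x−x̄ᵢ)² = 578.470
MSB = 829.826/3 = 276.6088; MSW = 578.470/23 = 25.1509
F = MSB/MSW = 10.9980
df = (3, 23)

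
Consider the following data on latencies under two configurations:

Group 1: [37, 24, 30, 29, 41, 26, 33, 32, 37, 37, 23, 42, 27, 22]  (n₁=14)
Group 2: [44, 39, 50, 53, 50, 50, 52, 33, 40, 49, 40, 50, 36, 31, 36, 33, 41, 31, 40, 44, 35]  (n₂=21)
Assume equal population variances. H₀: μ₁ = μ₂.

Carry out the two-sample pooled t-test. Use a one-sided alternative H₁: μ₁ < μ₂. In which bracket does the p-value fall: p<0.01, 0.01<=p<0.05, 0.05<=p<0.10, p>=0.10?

p-value bracket: p<0.01

x̄₁=31.429, s₁=6.630, n₁=14
x̄₂=41.762, s₂=7.348, n₂=21
s_p² = [13·6.630² + 20·7.348²]/33 = 50.0375
SE = √(s_p²·(1/14+1/21)) = 2.4407
t = (31.429−41.762)/2.4407 = -4.2338
df = 33
p-value (one-sided, H₁ less) = 0.00009
→ bracket: p<0.01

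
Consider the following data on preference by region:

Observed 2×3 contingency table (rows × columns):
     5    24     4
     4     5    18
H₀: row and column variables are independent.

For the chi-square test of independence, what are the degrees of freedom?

degrees of freedom = 2

df = (r−1)(c−1) = (2−1)·(3−1) = 2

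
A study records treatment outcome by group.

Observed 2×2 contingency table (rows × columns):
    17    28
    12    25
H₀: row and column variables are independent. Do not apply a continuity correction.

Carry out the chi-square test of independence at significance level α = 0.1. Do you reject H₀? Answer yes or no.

reject H₀: no

Row totals [45, 37], col totals [29, 53], n=82
χ² = (17−15.91)²/15.91 + (28−29.09)²/29.09 + (12−13.09)²/13.09 + (25−23.91)²/23.91 = 0.2538
df = 1
p-value (upper-tail) = 0.61441
At α=0.1: p ≥ α → fail to reject H₀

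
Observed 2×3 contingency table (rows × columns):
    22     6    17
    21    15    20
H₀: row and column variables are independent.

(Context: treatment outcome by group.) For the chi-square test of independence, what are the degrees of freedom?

df = (r−1)(c−1) = (2−1)·(3−1) = 2

degrees of freedom = 2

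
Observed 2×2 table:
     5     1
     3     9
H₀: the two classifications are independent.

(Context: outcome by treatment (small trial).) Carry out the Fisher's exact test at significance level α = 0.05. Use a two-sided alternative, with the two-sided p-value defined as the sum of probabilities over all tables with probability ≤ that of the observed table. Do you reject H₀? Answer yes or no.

reject H₀: yes

Margins: r₁=6, r₂=12, c₁=8, c₂=10, n=18
p_obs = C(6,5)·C(12,3)/C(18,8); sum pmf over tables with pmf ≤ p_obs
p-value (two-sided) = 0.04299
At α=0.05: p < α → reject H₀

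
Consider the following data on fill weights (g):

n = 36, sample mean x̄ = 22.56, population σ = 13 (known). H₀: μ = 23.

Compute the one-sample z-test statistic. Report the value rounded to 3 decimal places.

test statistic = -0.203

SE = σ/√n = 13/√36 = 2.1667
z = (x̄−μ₀)/SE = (22.56−23)/2.1667 = -0.2031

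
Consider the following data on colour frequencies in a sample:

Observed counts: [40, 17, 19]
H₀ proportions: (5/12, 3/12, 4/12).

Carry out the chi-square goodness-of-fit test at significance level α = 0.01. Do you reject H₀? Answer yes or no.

n = 76; E_i = n·p_i = [31.67, 19.00, 25.33]
χ² = (40−31.67)²/31.67 + (17−19.00)²/19.00 + (19−25.33)²/25.33 = 3.9868
df = 2
p-value (upper-tail) = 0.13623
At α=0.01: p ≥ α → fail to reject H₀

reject H₀: no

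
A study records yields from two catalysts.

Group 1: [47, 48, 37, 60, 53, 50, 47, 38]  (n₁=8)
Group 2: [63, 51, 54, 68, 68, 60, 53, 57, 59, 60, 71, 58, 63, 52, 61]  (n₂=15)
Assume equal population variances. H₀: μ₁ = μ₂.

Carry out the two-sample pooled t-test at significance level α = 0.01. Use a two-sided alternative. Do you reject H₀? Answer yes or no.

x̄₁=47.500, s₁=7.502, n₁=8
x̄₂=59.867, s₂=6.046, n₂=15
s_p² = [7·7.502² + 14·6.046²]/21 = 43.1302
SE = √(s_p²·(1/8+1/15)) = 2.8752
t = (47.500−59.867)/2.8752 = -4.3012
df = 21
p-value (two-sided) = 0.00032
At α=0.01: p < α → reject H₀

reject H₀: yes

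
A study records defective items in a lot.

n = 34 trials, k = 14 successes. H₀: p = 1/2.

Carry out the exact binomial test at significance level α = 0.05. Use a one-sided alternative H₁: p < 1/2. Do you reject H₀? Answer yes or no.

reject H₀: no

Exact binomial: n=34, k=14, p₀=1/2=0.5000
P(X≤14) from Σ C(n,i)·p₀^i·(1−p₀)^(n−i)
p-value (one-sided, H₁ less) = 0.19576
At α=0.05: p ≥ α → fail to reject H₀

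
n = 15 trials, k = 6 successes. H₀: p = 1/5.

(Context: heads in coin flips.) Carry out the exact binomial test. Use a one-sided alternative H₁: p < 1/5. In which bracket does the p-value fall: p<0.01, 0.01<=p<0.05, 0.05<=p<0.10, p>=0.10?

Exact binomial: n=15, k=6, p₀=1/5=0.2000
P(X≤6) from Σ C(n,i)·p₀^i·(1−p₀)^(n−i)
p-value (one-sided, H₁ less) = 0.98194
→ bracket: p>=0.10

p-value bracket: p>=0.10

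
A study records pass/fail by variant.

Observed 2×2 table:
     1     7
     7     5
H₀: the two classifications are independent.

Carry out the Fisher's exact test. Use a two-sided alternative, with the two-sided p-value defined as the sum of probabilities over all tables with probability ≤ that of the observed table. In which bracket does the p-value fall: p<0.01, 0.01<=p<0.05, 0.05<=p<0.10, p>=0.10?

p-value bracket: 0.05<=p<0.10

Margins: r₁=8, r₂=12, c₁=8, c₂=12, n=20
p_obs = C(8,1)·C(12,7)/C(20,8); sum pmf over tables with pmf ≤ p_obs
p-value (two-sided) = 0.06967
→ bracket: 0.05<=p<0.10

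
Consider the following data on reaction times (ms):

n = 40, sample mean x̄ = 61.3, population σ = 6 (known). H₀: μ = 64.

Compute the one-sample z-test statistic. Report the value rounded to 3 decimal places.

test statistic = -2.846

SE = σ/√n = 6/√40 = 0.9487
z = (x̄−μ₀)/SE = (61.3−64)/0.9487 = -2.8460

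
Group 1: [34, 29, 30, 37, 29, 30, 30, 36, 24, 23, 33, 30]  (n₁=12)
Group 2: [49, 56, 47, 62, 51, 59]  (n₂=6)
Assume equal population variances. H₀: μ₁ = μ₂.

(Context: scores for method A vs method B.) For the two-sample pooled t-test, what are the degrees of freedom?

df = n₁ + n₂ − 2 = 12 + 6 − 2 = 16

degrees of freedom = 16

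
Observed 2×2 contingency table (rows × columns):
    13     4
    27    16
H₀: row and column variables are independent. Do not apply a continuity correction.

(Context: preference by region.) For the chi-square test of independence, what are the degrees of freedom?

df = (r−1)(c−1) = (2−1)·(2−1) = 1

degrees of freedom = 1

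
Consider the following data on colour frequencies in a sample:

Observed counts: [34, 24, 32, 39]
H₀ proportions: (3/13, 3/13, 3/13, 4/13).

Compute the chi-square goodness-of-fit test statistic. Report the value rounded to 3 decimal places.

n = 129; E_i = n·p_i = [29.77, 29.77, 29.77, 39.69]
χ² = (34−29.77)²/29.77 + (24−29.77)²/29.77 + (32−29.77)²/29.77 + (39−39.69)²/39.69 = 1.8986
df = 3

test statistic = 1.899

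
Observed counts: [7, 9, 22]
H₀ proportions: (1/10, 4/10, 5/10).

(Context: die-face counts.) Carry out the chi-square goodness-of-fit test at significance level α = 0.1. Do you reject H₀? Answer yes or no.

reject H₀: yes

n = 38; E_i = n·p_i = [3.80, 15.20, 19.00]
χ² = (7−3.80)²/3.80 + (9−15.20)²/15.20 + (22−19.00)²/19.00 = 5.6974
df = 2
p-value (upper-tail) = 0.05792
At α=0.1: p < α → reject H₀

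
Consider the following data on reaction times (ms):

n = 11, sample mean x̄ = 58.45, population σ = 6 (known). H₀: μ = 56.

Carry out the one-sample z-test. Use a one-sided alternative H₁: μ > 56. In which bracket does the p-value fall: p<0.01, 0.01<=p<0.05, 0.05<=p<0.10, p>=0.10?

p-value bracket: 0.05<=p<0.10

SE = σ/√n = 6/√11 = 1.8091
z = (x̄−μ₀)/SE = (58.45−56)/1.8091 = 1.3543
p-value (one-sided, H₁ greater) = 0.08782
→ bracket: 0.05<=p<0.10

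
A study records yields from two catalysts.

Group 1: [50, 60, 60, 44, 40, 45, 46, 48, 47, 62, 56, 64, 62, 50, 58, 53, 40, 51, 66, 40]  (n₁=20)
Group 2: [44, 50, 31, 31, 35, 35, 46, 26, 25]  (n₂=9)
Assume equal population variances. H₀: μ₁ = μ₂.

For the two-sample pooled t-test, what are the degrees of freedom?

degrees of freedom = 27

df = n₁ + n₂ − 2 = 20 + 9 − 2 = 27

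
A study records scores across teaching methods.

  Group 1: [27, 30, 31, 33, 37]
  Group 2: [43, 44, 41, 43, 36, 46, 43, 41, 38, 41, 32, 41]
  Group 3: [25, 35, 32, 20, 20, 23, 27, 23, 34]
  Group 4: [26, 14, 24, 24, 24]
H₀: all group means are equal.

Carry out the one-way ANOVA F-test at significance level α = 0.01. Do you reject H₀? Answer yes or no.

reject H₀: yes

Group means [31.60, 40.75, 26.56, 22.40], grand mean 32.194
SSB = Σnᵢ(x̄ᵢ−x̄)² = 1645.966; SSW = ΣΣ(x−x̄ᵢ)² = 576.872
MSB = 1645.966/3 = 548.6555; MSW = 576.872/27 = 21.3656
F = MSB/MSW = 25.6793
df = (3, 27)
p-value (upper-tail) = 0.00000
At α=0.01: p < α → reject H₀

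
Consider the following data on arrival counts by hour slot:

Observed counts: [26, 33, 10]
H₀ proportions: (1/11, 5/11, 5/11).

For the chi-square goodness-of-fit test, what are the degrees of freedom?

degrees of freedom = 2

df = k − 1 = 3 − 1 = 2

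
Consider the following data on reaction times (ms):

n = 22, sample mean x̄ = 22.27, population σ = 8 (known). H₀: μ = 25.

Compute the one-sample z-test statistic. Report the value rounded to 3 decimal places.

SE = σ/√n = 8/√22 = 1.7056
z = (x̄−μ₀)/SE = (22.27−25)/1.7056 = -1.6006

test statistic = -1.601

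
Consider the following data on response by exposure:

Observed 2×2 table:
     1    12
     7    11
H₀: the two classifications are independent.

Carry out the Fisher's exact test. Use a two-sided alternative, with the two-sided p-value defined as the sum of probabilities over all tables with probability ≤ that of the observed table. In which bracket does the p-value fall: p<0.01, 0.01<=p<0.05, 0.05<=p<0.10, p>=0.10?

p-value bracket: 0.05<=p<0.10

Margins: r₁=13, r₂=18, c₁=8, c₂=23, n=31
p_obs = C(13,1)·C(18,7)/C(31,8); sum pmf over tables with pmf ≤ p_obs
p-value (two-sided) = 0.09535
→ bracket: 0.05<=p<0.10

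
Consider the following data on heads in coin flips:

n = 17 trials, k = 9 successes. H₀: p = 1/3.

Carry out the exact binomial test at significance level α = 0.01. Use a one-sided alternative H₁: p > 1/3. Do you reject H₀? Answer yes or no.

reject H₀: no

Exact binomial: n=17, k=9, p₀=1/3=0.3333
P(X≥9) from Σ C(n,i)·p₀^i·(1−p₀)^(n−i)
p-value (one-sided, H₁ greater) = 0.07548
At α=0.01: p ≥ α → fail to reject H₀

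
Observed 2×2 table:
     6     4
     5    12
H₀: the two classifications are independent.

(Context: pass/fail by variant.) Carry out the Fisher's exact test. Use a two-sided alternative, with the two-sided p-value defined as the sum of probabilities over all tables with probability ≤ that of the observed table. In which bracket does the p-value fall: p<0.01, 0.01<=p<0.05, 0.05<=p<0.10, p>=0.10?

p-value bracket: p>=0.10

Margins: r₁=10, r₂=17, c₁=11, c₂=16, n=27
p_obs = C(10,6)·C(17,5)/C(27,11); sum pmf over tables with pmf ≤ p_obs
p-value (two-sided) = 0.22380
→ bracket: p>=0.10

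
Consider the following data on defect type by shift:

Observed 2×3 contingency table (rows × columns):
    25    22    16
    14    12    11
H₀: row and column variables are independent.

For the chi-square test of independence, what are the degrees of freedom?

df = (r−1)(c−1) = (2−1)·(3−1) = 2

degrees of freedom = 2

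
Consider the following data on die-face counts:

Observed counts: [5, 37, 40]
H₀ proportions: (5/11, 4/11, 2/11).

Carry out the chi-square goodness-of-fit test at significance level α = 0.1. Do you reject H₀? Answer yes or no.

n = 82; E_i = n·p_i = [37.27, 29.82, 14.91]
χ² = (5−37.27)²/37.27 + (37−29.82)²/29.82 + (40−14.91)²/14.91 = 71.8994
df = 2
p-value (upper-tail) = 0.00000
At α=0.1: p < α → reject H₀

reject H₀: yes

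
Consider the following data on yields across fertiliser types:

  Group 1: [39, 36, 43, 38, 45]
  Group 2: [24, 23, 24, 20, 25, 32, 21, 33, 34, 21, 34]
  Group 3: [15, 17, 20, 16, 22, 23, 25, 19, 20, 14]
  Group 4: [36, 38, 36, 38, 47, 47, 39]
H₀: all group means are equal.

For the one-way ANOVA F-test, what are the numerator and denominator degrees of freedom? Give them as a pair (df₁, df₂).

k = 4 groups, N = 33 total
df = (k−1, N−k) = (4−1, 33−4) = (3, 29)

degrees of freedom = [3, 29]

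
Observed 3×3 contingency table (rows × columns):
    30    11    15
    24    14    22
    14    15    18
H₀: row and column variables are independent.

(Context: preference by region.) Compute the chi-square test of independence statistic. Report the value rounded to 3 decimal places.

Row totals [56, 60, 47], col totals [68, 40, 55], n=163
χ² = (30−23.36)²/23.36 + (11−13.74)²/13.74 + (15−18.90)²/18.90 + (24−25.03)²/25.03 + (14−14.72)²/14.72 + (22−20.25)²/20.25 + (14−19.61)²/19.61 + (15−11.53)²/11.53 + (18−15.86)²/15.86 = 6.4010
df = 4

test statistic = 6.401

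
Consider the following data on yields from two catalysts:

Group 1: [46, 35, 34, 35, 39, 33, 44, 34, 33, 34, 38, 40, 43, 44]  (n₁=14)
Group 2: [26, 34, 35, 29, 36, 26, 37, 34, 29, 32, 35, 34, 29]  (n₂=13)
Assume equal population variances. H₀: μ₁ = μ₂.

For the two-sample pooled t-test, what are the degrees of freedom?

df = n₁ + n₂ − 2 = 14 + 13 − 2 = 25

degrees of freedom = 25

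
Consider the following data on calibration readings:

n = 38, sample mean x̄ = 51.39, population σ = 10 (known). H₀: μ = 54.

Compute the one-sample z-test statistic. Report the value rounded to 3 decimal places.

test statistic = -1.609

SE = σ/√n = 10/√38 = 1.6222
z = (x̄−μ₀)/SE = (51.39−54)/1.6222 = -1.6089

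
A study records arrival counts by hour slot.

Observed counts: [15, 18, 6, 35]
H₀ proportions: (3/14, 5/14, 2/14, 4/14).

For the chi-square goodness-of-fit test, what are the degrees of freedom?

df = k − 1 = 4 − 1 = 3

degrees of freedom = 3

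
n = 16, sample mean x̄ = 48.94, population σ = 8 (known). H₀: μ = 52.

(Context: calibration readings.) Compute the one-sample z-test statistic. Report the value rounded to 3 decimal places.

SE = σ/√n = 8/√16 = 2.0000
z = (x̄−μ₀)/SE = (48.94−52)/2.0000 = -1.5300

test statistic = -1.530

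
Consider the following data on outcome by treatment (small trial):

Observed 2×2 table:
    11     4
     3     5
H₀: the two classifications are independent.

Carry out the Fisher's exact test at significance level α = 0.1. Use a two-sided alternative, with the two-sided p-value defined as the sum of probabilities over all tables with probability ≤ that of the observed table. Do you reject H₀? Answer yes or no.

reject H₀: no

Margins: r₁=15, r₂=8, c₁=14, c₂=9, n=23
p_obs = C(15,11)·C(8,3)/C(23,14); sum pmf over tables with pmf ≤ p_obs
p-value (two-sided) = 0.17930
At α=0.1: p ≥ α → fail to reject H₀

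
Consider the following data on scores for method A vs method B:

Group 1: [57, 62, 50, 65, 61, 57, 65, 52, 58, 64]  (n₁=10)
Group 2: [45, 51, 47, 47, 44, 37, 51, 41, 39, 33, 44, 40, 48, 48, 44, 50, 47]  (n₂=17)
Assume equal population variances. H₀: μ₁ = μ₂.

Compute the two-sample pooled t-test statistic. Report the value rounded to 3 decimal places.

test statistic = 7.149

x̄₁=59.100, s₁=5.259, n₁=10
x̄₂=44.471, s₂=5.064, n₂=17
s_p² = [9·5.259² + 16·5.064²]/25 = 26.3654
SE = √(s_p²·(1/10+1/17)) = 2.0463
t = (59.100−44.471)/2.0463 = 7.1491
df = 25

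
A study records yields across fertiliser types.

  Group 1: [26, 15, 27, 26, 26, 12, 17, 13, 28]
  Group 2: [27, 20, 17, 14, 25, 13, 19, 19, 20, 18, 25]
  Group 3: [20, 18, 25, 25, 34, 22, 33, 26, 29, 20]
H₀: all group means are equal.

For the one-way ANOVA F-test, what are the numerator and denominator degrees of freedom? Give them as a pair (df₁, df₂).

k = 3 groups, N = 30 total
df = (k−1, N−k) = (3−1, 30−3) = (2, 27)

degrees of freedom = [2, 27]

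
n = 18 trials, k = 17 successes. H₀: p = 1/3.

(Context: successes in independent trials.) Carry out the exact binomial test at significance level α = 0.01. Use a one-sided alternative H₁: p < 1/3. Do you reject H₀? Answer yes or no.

Exact binomial: n=18, k=17, p₀=1/3=0.3333
P(X≤17) from Σ C(n,i)·p₀^i·(1−p₀)^(n−i)
p-value (one-sided, H₁ less) = 1.00000
At α=0.01: p ≥ α → fail to reject H₀

reject H₀: no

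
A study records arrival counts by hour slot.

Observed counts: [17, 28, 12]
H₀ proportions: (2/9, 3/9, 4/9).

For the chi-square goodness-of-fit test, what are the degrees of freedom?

df = k − 1 = 3 − 1 = 2

degrees of freedom = 2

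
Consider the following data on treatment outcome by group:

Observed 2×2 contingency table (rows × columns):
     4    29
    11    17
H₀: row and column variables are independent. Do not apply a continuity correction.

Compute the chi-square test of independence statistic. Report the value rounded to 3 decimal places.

Row totals [33, 28], col totals [15, 46], n=61
χ² = (4−8.11)²/8.11 + (29−24.89)²/24.89 + (11−6.89)²/6.89 + (17−21.11)²/21.11 = 6.0278
df = 1

test statistic = 6.028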